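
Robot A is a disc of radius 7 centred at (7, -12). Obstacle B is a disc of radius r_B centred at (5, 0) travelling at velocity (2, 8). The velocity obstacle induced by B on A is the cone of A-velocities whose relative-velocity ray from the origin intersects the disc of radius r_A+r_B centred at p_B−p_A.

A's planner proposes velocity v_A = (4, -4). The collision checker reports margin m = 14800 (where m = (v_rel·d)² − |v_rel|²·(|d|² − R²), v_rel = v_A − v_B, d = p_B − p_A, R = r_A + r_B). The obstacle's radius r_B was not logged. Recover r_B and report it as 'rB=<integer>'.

m = 14800
d = (-2, 12);  v_rel = (2, -12),  |v_rel|² = 148
v_rel×d = (2)·(12) − (-12)·(-2) = 0
since m = R²·148 − 0²:  R² = (0 + 14800) / 148 = 100
R = √100 = 10  ⇒  r_B = 10 − 7 = 3

rB=3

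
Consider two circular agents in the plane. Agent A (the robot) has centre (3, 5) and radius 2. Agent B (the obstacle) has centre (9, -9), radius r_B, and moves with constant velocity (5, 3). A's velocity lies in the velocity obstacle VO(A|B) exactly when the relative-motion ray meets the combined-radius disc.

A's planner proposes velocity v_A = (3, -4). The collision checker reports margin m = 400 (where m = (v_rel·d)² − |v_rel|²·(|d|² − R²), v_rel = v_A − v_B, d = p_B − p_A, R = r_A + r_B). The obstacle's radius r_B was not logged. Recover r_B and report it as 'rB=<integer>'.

m = 400
d = (6, -14);  v_rel = (-2, -7),  |v_rel|² = 53
v_rel×d = (-2)·(-14) − (-7)·(6) = 70
since m = R²·53 − 70²:  R² = (4900 + 400) / 53 = 100
R = √100 = 10  ⇒  r_B = 10 − 2 = 8

rB=8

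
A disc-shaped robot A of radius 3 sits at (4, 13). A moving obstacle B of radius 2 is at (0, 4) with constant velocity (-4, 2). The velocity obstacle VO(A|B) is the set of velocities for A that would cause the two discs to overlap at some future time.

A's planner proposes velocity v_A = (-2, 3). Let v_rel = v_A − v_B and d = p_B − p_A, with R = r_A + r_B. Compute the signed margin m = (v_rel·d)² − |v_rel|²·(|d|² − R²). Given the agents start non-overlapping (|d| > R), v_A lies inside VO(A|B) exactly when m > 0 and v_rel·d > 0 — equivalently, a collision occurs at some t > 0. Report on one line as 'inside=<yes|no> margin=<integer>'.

d = (-4, -9),  |d|² = 97;  R = 3+2 = 5,  c = 97−5² = 72
v_rel = (2, 1),  |v_rel|² = 5;  v_rel·d = (2)·(-4) + (1)·(-9) = -17
5·t² + 34·t + 72 = 0  ⇒  m = (-17)² − 5·72 = -71
m = -71 < 0,  v_rel·d = -17 < 0  ⇒  outside

inside=no margin=-71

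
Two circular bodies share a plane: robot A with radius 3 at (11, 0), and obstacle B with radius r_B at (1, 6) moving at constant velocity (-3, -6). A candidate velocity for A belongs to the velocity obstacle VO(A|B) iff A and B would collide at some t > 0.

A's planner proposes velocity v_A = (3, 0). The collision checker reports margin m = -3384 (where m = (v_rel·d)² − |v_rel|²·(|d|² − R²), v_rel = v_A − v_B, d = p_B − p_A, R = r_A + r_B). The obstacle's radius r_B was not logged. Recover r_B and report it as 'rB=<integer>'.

m = -3384
d = (-10, 6);  v_rel = (6, 6),  |v_rel|² = 72
v_rel×d = (6)·(6) − (6)·(-10) = 96
since m = R²·72 − 96²:  R² = (9216 + -3384) / 72 = 81
R = √81 = 9  ⇒  r_B = 9 − 3 = 6

rB=6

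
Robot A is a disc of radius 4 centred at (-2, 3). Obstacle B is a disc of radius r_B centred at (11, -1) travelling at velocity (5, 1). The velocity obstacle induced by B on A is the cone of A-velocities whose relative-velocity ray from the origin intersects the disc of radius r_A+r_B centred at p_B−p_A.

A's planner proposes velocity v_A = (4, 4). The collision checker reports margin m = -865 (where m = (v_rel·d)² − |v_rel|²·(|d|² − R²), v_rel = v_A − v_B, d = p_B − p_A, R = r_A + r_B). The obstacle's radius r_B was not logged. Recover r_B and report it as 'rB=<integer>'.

m = -865
d = (13, -4);  v_rel = (-1, 3),  |v_rel|² = 10
v_rel×d = (-1)·(-4) − (3)·(13) = -35
since m = R²·10 − (-35)²:  R² = (1225 + -865) / 10 = 36
R = √36 = 6  ⇒  r_B = 6 − 4 = 2

rB=2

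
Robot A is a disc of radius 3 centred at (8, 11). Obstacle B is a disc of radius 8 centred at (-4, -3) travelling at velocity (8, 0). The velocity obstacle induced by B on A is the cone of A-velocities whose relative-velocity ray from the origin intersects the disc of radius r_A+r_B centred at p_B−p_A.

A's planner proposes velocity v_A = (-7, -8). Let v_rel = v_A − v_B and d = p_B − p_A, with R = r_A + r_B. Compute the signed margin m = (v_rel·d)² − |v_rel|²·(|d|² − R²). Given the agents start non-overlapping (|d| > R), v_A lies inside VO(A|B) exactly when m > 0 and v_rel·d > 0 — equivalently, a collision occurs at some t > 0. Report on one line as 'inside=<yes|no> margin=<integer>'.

d = (-12, -14),  |d|² = 340;  R = 3+8 = 11,  c = 340−11² = 219
v_rel = (-15, -8),  |v_rel|² = 289;  v_rel·d = (-15)·(-12) + (-8)·(-14) = 292
289·t² − 584·t + 219 = 0  ⇒  m = 292² − 289·219 = 21973
m = 21973 > 0,  v_rel·d = 292 > 0  ⇒  inside

inside=yes margin=21973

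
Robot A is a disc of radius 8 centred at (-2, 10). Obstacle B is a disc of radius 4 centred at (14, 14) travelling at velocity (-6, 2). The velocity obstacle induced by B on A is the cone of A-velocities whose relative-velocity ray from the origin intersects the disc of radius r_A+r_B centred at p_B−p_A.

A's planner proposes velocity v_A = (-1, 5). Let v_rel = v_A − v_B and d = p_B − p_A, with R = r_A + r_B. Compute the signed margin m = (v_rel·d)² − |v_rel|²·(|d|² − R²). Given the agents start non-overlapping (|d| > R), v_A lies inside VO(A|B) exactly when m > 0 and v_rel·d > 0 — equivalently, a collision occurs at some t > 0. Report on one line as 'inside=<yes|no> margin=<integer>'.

d = (16, 4),  |d|² = 272;  R = 8+4 = 12,  c = 272−12² = 128
v_rel = (5, 3),  |v_rel|² = 34;  v_rel·d = (5)·(16) + (3)·(4) = 92
34·t² − 184·t + 128 = 0  ⇒  m = 92² − 34·128 = 4112
m = 4112 > 0,  v_rel·d = 92 > 0  ⇒  inside

inside=yes margin=4112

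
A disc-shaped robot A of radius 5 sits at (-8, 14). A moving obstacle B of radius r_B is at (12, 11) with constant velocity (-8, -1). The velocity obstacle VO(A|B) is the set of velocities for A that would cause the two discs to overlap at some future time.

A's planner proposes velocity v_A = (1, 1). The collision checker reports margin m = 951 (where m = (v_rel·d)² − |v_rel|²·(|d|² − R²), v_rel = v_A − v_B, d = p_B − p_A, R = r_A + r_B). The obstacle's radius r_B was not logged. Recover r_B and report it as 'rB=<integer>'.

m = 951
d = (20, -3);  v_rel = (9, 2),  |v_rel|² = 85
v_rel×d = (9)·(-3) − (2)·(20) = -67
since m = R²·85 − (-67)²:  R² = (4489 + 951) / 85 = 64
R = √64 = 8  ⇒  r_B = 8 − 5 = 3

rB=3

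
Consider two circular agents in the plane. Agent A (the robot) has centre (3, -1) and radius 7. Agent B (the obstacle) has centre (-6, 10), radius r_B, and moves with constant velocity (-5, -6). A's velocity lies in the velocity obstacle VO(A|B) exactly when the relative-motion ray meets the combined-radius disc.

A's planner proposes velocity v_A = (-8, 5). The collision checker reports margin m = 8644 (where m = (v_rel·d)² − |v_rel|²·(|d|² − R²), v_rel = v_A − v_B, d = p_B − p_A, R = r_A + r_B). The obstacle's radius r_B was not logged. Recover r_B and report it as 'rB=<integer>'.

m = 8644
d = (-9, 11);  v_rel = (-3, 11),  |v_rel|² = 130
v_rel×d = (-3)·(11) − (11)·(-9) = 66
since m = R²·130 − 66²:  R² = (4356 + 8644) / 130 = 100
R = √100 = 10  ⇒  r_B = 10 − 7 = 3

rB=3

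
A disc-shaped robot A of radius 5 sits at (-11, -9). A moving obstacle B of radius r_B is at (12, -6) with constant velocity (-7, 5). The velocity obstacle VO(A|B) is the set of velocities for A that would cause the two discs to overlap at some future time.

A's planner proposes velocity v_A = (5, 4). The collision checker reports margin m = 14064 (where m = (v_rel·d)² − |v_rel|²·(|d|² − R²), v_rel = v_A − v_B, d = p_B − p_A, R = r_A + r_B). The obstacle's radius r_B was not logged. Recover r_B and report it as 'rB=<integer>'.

m = 14064
d = (23, 3);  v_rel = (12, -1),  |v_rel|² = 145
v_rel×d = (12)·(3) − (-1)·(23) = 59
since m = R²·145 − 59²:  R² = (3481 + 14064) / 145 = 121
R = √121 = 11  ⇒  r_B = 11 − 5 = 6

rB=6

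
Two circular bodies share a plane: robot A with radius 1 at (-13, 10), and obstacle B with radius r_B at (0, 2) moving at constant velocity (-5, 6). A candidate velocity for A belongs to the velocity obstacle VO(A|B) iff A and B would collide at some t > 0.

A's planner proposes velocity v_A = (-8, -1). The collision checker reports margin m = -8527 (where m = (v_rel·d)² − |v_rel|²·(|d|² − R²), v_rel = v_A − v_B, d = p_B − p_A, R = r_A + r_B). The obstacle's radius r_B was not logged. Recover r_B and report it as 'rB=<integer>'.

m = -8527
d = (13, -8);  v_rel = (-3, -7),  |v_rel|² = 58
v_rel×d = (-3)·(-8) − (-7)·(13) = 115
since m = R²·58 − 115²:  R² = (13225 + -8527) / 58 = 81
R = √81 = 9  ⇒  r_B = 9 − 1 = 8

rB=8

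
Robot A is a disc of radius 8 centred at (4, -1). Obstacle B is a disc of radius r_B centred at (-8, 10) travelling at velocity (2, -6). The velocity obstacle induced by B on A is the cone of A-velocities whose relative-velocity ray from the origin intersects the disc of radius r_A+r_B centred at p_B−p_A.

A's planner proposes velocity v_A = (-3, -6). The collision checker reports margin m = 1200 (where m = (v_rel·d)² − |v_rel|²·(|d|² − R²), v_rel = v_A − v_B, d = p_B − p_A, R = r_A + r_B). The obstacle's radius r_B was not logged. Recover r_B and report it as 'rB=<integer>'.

m = 1200
d = (-12, 11);  v_rel = (-5, 0),  |v_rel|² = 25
v_rel×d = (-5)·(11) − (0)·(-12) = -55
since m = R²·25 − (-55)²:  R² = (3025 + 1200) / 25 = 169
R = √169 = 13  ⇒  r_B = 13 − 8 = 5

rB=5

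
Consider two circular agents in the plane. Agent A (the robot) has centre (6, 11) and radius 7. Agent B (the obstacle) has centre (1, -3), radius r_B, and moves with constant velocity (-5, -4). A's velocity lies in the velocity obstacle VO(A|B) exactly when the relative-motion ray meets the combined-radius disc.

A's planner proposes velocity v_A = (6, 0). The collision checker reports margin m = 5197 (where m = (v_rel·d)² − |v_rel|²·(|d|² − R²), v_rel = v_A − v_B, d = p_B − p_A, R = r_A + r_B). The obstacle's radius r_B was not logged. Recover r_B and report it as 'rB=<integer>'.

m = 5197
d = (-5, -14);  v_rel = (11, 4),  |v_rel|² = 137
v_rel×d = (11)·(-14) − (4)·(-5) = -134
since m = R²·137 − (-134)²:  R² = (17956 + 5197) / 137 = 169
R = √169 = 13  ⇒  r_B = 13 − 7 = 6

rB=6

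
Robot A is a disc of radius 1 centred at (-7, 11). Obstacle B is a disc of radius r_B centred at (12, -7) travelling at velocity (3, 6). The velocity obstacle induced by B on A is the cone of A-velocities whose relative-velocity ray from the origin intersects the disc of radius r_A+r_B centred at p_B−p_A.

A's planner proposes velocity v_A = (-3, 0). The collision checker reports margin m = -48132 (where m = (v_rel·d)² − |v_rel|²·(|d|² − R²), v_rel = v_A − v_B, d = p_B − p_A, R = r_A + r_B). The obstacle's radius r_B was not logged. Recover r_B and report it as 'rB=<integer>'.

m = -48132
d = (19, -18);  v_rel = (-6, -6),  |v_rel|² = 72
v_rel×d = (-6)·(-18) − (-6)·(19) = 222
since m = R²·72 − 222²:  R² = (49284 + -48132) / 72 = 16
R = √16 = 4  ⇒  r_B = 4 − 1 = 3

rB=3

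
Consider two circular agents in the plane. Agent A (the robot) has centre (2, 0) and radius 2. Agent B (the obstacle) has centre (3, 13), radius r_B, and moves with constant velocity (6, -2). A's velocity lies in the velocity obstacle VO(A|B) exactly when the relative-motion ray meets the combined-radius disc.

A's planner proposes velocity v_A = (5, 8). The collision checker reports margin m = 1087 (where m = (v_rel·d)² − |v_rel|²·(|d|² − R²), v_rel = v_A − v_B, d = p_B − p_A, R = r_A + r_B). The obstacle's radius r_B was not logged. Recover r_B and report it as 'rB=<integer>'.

m = 1087
d = (1, 13);  v_rel = (-1, 10),  |v_rel|² = 101
v_rel×d = (-1)·(13) − (10)·(1) = -23
since m = R²·101 − (-23)²:  R² = (529 + 1087) / 101 = 16
R = √16 = 4  ⇒  r_B = 4 − 2 = 2

rB=2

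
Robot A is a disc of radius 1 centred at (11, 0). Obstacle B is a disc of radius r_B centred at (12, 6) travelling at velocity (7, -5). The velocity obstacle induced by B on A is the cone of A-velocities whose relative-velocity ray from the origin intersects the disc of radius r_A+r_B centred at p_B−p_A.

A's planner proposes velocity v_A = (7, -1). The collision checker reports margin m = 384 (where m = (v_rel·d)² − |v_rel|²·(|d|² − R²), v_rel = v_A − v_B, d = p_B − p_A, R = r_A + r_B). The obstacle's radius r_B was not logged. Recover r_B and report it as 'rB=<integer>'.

m = 384
d = (1, 6);  v_rel = (0, 4),  |v_rel|² = 16
v_rel×d = (0)·(6) − (4)·(1) = -4
since m = R²·16 − (-4)²:  R² = (16 + 384) / 16 = 25
R = √25 = 5  ⇒  r_B = 5 − 1 = 4

rB=4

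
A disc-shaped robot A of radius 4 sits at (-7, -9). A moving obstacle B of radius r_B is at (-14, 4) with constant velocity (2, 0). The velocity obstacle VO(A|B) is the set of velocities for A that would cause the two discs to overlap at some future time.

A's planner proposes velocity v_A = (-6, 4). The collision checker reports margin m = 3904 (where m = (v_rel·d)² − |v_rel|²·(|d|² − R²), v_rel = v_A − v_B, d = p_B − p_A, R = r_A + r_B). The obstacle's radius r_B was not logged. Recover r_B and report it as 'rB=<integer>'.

m = 3904
d = (-7, 13);  v_rel = (-8, 4),  |v_rel|² = 80
v_rel×d = (-8)·(13) − (4)·(-7) = -76
since m = R²·80 − (-76)²:  R² = (5776 + 3904) / 80 = 121
R = √121 = 11  ⇒  r_B = 11 − 4 = 7

rB=7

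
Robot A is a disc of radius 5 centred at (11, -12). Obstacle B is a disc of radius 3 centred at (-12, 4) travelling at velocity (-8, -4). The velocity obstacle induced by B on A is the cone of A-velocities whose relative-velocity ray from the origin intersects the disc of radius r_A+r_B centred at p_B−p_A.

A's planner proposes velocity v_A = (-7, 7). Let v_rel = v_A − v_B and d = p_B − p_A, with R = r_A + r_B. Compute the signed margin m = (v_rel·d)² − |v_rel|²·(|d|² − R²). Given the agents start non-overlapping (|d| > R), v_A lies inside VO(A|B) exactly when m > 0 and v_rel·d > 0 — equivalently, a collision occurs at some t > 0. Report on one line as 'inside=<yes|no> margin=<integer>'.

d = (-23, 16),  |d|² = 785;  R = 5+3 = 8,  c = 785−8² = 721
v_rel = (1, 11),  |v_rel|² = 122;  v_rel·d = (1)·(-23) + (11)·(16) = 153
122·t² − 306·t + 721 = 0  ⇒  m = 153² − 122·721 = -64553
m = -64553 < 0,  v_rel·d = 153 > 0  ⇒  outside

inside=no margin=-64553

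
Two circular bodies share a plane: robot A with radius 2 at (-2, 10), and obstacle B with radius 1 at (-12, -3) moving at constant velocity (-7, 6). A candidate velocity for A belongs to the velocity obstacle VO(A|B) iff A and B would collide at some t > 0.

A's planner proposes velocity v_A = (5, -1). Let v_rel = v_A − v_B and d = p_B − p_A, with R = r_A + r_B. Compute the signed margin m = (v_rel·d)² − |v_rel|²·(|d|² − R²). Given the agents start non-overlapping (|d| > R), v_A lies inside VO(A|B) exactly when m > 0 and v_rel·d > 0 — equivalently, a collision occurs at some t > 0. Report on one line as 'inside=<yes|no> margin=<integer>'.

d = (-10, -13),  |d|² = 269;  R = 2+1 = 3,  c = 269−3² = 260
v_rel = (12, -7),  |v_rel|² = 193;  v_rel·d = (12)·(-10) + (-7)·(-13) = -29
193·t² + 58·t + 260 = 0  ⇒  m = (-29)² − 193·260 = -49339
m = -49339 < 0,  v_rel·d = -29 < 0  ⇒  outside

inside=no margin=-49339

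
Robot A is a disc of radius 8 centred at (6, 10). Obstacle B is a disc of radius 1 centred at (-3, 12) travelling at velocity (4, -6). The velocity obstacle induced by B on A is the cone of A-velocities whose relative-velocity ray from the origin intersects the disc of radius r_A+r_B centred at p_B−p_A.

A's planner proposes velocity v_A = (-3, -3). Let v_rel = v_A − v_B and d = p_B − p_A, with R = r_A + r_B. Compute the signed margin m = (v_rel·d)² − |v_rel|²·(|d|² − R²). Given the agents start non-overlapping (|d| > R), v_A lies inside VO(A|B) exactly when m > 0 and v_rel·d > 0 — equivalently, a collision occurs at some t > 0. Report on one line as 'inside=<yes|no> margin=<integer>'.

d = (-9, 2),  |d|² = 85;  R = 8+1 = 9,  c = 85−9² = 4
v_rel = (-7, 3),  |v_rel|² = 58;  v_rel·d = (-7)·(-9) + (3)·(2) = 69
58·t² − 138·t + 4 = 0  ⇒  m = 69² − 58·4 = 4529
m = 4529 > 0,  v_rel·d = 69 > 0  ⇒  inside

inside=yes margin=4529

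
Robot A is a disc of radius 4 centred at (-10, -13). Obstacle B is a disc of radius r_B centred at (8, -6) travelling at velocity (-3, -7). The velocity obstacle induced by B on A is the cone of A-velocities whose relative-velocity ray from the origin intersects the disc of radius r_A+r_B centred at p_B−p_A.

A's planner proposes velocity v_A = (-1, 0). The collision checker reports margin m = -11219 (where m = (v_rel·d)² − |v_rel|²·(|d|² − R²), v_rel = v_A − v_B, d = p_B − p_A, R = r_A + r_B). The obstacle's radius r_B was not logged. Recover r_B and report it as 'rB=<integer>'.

m = -11219
d = (18, 7);  v_rel = (2, 7),  |v_rel|² = 53
v_rel×d = (2)·(7) − (7)·(18) = -112
since m = R²·53 − (-112)²:  R² = (12544 + -11219) / 53 = 25
R = √25 = 5  ⇒  r_B = 5 − 4 = 1

rB=1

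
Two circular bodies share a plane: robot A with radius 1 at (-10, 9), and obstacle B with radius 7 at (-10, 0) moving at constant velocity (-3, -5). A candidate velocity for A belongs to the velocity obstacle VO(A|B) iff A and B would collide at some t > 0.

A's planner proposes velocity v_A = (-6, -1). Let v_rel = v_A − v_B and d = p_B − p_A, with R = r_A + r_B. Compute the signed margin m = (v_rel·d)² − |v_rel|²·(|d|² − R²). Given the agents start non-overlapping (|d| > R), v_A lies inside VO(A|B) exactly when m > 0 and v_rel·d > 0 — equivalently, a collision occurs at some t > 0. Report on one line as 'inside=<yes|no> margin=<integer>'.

d = (0, -9),  |d|² = 81;  R = 1+7 = 8,  c = 81−8² = 17
v_rel = (-3, 4),  |v_rel|² = 25;  v_rel·d = (-3)·(0) + (4)·(-9) = -36
25·t² + 72·t + 17 = 0  ⇒  m = (-36)² − 25·17 = 871
m = 871 > 0,  v_rel·d = -36 < 0  ⇒  outside

inside=no margin=871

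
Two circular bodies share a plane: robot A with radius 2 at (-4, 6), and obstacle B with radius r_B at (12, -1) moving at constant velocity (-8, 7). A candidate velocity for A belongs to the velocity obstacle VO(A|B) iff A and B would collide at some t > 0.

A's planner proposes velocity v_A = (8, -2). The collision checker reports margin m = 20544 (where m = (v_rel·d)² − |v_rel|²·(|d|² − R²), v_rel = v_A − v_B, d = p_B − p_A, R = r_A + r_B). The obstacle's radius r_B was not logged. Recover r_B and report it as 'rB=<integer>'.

m = 20544
d = (16, -7);  v_rel = (16, -9),  |v_rel|² = 337
v_rel×d = (16)·(-7) − (-9)·(16) = 32
since m = R²·337 − 32²:  R² = (1024 + 20544) / 337 = 64
R = √64 = 8  ⇒  r_B = 8 − 2 = 6

rB=6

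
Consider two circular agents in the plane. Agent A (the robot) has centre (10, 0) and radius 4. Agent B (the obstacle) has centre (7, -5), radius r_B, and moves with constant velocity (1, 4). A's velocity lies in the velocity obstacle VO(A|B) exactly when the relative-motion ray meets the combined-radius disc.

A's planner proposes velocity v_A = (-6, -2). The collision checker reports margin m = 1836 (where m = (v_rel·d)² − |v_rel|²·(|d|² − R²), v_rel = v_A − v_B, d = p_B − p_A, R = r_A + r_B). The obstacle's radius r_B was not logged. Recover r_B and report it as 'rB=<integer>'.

m = 1836
d = (-3, -5);  v_rel = (-7, -6),  |v_rel|² = 85
v_rel×d = (-7)·(-5) − (-6)·(-3) = 17
since m = R²·85 − 17²:  R² = (289 + 1836) / 85 = 25
R = √25 = 5  ⇒  r_B = 5 − 4 = 1

rB=1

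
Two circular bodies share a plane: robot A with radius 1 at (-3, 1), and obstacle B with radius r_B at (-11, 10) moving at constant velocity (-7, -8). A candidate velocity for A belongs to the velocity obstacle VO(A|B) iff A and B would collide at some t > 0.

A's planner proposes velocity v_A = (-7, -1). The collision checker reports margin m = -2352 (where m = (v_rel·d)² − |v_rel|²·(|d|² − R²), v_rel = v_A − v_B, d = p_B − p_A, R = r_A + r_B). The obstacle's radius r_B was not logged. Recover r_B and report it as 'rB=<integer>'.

m = -2352
d = (-8, 9);  v_rel = (0, 7),  |v_rel|² = 49
v_rel×d = (0)·(9) − (7)·(-8) = 56
since m = R²·49 − 56²:  R² = (3136 + -2352) / 49 = 16
R = √16 = 4  ⇒  r_B = 4 − 1 = 3

rB=3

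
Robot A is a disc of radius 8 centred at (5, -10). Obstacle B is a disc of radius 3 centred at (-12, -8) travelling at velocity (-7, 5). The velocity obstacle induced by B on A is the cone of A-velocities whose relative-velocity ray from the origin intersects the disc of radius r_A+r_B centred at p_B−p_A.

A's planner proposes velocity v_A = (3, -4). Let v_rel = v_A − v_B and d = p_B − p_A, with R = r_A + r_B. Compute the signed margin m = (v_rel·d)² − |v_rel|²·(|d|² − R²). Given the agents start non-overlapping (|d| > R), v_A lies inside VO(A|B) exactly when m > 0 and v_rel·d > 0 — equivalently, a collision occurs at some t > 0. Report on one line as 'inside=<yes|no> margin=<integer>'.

d = (-17, 2),  |d|² = 293;  R = 8+3 = 11,  c = 293−11² = 172
v_rel = (10, -9),  |v_rel|² = 181;  v_rel·d = (10)·(-17) + (-9)·(2) = -188
181·t² + 376·t + 172 = 0  ⇒  m = (-188)² − 181·172 = 4212
m = 4212 > 0,  v_rel·d = -188 < 0  ⇒  outside

inside=no margin=4212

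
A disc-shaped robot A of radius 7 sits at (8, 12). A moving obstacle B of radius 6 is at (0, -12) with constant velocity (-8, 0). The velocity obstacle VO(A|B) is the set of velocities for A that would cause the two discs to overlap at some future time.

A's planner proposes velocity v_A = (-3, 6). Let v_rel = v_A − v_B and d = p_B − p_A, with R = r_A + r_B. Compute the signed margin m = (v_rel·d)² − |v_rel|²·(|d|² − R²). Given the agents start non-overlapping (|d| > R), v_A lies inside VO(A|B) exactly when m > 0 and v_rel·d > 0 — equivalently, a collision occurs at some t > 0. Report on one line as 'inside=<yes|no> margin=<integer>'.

d = (-8, -24),  |d|² = 640;  R = 7+6 = 13,  c = 640−13² = 471
v_rel = (5, 6),  |v_rel|² = 61;  v_rel·d = (5)·(-8) + (6)·(-24) = -184
61·t² + 368·t + 471 = 0  ⇒  m = (-184)² − 61·471 = 5125
m = 5125 > 0,  v_rel·d = -184 < 0  ⇒  outside

inside=no margin=5125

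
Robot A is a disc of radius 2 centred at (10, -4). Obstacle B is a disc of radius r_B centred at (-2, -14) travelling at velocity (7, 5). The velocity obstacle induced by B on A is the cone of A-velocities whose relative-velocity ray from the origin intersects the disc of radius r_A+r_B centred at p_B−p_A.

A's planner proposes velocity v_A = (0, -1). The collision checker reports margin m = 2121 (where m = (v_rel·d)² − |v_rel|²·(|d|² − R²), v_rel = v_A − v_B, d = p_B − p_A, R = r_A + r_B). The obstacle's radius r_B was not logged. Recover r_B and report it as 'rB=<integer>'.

m = 2121
d = (-12, -10);  v_rel = (-7, -6),  |v_rel|² = 85
v_rel×d = (-7)·(-10) − (-6)·(-12) = -2
since m = R²·85 − (-2)²:  R² = (4 + 2121) / 85 = 25
R = √25 = 5  ⇒  r_B = 5 − 2 = 3

rB=3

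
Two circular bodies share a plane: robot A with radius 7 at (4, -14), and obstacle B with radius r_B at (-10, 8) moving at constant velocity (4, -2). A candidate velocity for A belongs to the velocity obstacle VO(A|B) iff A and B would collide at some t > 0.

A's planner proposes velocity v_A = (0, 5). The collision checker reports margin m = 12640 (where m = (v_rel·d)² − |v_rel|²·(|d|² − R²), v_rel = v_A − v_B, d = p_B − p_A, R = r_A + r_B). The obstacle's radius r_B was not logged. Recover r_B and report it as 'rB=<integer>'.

m = 12640
d = (-14, 22);  v_rel = (-4, 7),  |v_rel|² = 65
v_rel×d = (-4)·(22) − (7)·(-14) = 10
since m = R²·65 − 10²:  R² = (100 + 12640) / 65 = 196
R = √196 = 14  ⇒  r_B = 14 − 7 = 7

rB=7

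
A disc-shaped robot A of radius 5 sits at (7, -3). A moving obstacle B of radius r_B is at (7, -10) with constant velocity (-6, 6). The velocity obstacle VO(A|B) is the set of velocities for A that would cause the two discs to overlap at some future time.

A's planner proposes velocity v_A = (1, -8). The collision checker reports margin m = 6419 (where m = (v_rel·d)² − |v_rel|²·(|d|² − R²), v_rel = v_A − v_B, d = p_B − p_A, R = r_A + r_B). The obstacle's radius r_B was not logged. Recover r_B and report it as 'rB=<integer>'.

m = 6419
d = (0, -7);  v_rel = (7, -14),  |v_rel|² = 245
v_rel×d = (7)·(-7) − (-14)·(0) = -49
since m = R²·245 − (-49)²:  R² = (2401 + 6419) / 245 = 36
R = √36 = 6  ⇒  r_B = 6 − 5 = 1

rB=1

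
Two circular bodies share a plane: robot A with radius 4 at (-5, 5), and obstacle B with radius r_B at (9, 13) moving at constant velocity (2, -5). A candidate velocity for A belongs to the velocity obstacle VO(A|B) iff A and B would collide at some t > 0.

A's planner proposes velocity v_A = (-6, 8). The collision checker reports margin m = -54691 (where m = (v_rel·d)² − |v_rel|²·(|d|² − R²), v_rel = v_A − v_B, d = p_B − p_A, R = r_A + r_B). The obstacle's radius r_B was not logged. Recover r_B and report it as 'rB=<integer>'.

m = -54691
d = (14, 8);  v_rel = (-8, 13),  |v_rel|² = 233
v_rel×d = (-8)·(8) − (13)·(14) = -246
since m = R²·233 − (-246)²:  R² = (60516 + -54691) / 233 = 25
R = √25 = 5  ⇒  r_B = 5 − 4 = 1

rB=1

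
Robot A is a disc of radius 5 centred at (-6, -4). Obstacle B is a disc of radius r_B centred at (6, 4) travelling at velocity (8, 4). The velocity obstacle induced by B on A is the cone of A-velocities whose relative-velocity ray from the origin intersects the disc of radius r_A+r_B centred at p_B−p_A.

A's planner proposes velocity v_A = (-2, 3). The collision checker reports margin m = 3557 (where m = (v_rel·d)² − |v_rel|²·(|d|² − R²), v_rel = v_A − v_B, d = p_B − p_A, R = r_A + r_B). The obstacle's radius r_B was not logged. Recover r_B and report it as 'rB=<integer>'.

m = 3557
d = (12, 8);  v_rel = (-10, -1),  |v_rel|² = 101
v_rel×d = (-10)·(8) − (-1)·(12) = -68
since m = R²·101 − (-68)²:  R² = (4624 + 3557) / 101 = 81
R = √81 = 9  ⇒  r_B = 9 − 5 = 4

rB=4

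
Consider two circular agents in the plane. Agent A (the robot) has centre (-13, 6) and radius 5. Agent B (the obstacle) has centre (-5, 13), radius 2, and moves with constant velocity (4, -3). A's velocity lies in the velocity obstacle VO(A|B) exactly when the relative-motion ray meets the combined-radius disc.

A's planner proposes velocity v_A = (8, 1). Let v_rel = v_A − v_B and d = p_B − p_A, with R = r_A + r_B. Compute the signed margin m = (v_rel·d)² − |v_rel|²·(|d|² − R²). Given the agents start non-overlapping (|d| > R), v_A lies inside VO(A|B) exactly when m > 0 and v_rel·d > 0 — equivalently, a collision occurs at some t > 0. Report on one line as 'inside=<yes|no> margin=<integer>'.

d = (8, 7),  |d|² = 113;  R = 5+2 = 7,  c = 113−7² = 64
v_rel = (4, 4),  |v_rel|² = 32;  v_rel·d = (4)·(8) + (4)·(7) = 60
32·t² − 120·t + 64 = 0  ⇒  m = 60² − 32·64 = 1552
m = 1552 > 0,  v_rel·d = 60 > 0  ⇒  inside

inside=yes margin=1552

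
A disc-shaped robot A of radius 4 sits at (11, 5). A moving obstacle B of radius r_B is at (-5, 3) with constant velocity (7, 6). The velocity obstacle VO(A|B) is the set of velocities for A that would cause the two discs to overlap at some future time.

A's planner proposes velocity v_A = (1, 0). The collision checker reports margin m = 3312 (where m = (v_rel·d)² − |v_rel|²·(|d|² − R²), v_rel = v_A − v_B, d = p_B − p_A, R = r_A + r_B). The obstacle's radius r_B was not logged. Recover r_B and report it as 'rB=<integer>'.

m = 3312
d = (-16, -2);  v_rel = (-6, -6),  |v_rel|² = 72
v_rel×d = (-6)·(-2) − (-6)·(-16) = -84
since m = R²·72 − (-84)²:  R² = (7056 + 3312) / 72 = 144
R = √144 = 12  ⇒  r_B = 12 − 4 = 8

rB=8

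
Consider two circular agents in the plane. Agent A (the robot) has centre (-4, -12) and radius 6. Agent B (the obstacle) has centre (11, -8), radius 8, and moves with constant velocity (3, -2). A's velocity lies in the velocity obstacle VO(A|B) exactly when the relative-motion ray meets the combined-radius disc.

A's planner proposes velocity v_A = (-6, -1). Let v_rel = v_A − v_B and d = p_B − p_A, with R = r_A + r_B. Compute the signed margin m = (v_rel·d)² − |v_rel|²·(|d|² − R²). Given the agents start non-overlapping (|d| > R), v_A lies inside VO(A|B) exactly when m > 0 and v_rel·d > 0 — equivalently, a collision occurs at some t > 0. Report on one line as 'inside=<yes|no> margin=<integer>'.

d = (15, 4),  |d|² = 241;  R = 6+8 = 14,  c = 241−14² = 45
v_rel = (-9, 1),  |v_rel|² = 82;  v_rel·d = (-9)·(15) + (1)·(4) = -131
82·t² + 262·t + 45 = 0  ⇒  m = (-131)² − 82·45 = 13471
m = 13471 > 0,  v_rel·d = -131 < 0  ⇒  outside

inside=no margin=13471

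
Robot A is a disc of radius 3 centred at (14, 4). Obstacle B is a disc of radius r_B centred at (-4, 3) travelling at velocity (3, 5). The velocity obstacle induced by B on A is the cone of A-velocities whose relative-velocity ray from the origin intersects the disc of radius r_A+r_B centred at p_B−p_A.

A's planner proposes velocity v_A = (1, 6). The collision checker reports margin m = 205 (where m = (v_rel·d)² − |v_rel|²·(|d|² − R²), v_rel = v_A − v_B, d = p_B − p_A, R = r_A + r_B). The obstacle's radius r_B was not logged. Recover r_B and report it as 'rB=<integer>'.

m = 205
d = (-18, -1);  v_rel = (-2, 1),  |v_rel|² = 5
v_rel×d = (-2)·(-1) − (1)·(-18) = 20
since m = R²·5 − 20²:  R² = (400 + 205) / 5 = 121
R = √121 = 11  ⇒  r_B = 11 − 3 = 8

rB=8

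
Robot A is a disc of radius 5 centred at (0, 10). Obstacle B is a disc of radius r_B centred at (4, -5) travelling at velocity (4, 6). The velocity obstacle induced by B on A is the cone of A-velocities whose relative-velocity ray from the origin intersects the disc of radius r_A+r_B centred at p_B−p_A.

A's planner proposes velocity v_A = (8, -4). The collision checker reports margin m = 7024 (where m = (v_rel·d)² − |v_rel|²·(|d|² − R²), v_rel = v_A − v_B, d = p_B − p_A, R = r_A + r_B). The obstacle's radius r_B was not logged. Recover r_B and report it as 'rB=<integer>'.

m = 7024
d = (4, -15);  v_rel = (4, -10),  |v_rel|² = 116
v_rel×d = (4)·(-15) − (-10)·(4) = -20
since m = R²·116 − (-20)²:  R² = (400 + 7024) / 116 = 64
R = √64 = 8  ⇒  r_B = 8 − 5 = 3

rB=3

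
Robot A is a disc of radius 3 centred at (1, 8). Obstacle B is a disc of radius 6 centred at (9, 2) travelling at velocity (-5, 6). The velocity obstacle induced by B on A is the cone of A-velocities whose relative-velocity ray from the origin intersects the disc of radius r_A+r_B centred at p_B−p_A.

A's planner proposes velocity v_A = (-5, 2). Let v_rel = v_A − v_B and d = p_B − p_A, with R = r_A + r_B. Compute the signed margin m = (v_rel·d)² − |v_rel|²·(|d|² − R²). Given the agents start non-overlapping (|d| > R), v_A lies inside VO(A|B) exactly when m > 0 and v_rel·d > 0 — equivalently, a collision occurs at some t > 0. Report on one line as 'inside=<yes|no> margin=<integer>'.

d = (8, -6),  |d|² = 100;  R = 3+6 = 9,  c = 100−9² = 19
v_rel = (0, -4),  |v_rel|² = 16;  v_rel·d = (0)·(8) + (-4)·(-6) = 24
16·t² − 48·t + 19 = 0  ⇒  m = 24² − 16·19 = 272
m = 272 > 0,  v_rel·d = 24 > 0  ⇒  inside

inside=yes margin=272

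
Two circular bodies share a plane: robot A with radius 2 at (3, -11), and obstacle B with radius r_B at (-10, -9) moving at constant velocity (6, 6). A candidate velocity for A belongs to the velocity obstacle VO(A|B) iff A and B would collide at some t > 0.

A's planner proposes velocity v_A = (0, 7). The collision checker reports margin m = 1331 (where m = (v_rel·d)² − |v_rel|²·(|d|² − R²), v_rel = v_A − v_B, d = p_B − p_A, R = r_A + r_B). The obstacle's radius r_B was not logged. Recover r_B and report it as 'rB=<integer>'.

m = 1331
d = (-13, 2);  v_rel = (-6, 1),  |v_rel|² = 37
v_rel×d = (-6)·(2) − (1)·(-13) = 1
since m = R²·37 − 1²:  R² = (1 + 1331) / 37 = 36
R = √36 = 6  ⇒  r_B = 6 − 2 = 4

rB=4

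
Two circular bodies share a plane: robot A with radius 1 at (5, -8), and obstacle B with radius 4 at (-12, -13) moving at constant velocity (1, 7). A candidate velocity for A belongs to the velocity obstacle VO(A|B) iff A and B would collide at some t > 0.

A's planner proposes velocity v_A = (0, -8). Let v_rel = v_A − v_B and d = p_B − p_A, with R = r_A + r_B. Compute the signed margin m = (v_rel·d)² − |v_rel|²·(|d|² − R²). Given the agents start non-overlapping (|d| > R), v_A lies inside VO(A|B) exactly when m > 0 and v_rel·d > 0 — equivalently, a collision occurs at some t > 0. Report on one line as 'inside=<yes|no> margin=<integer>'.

d = (-17, -5),  |d|² = 314;  R = 1+4 = 5,  c = 314−5² = 289
v_rel = (-1, -15),  |v_rel|² = 226;  v_rel·d = (-1)·(-17) + (-15)·(-5) = 92
226·t² − 184·t + 289 = 0  ⇒  m = 92² − 226·289 = -56850
m = -56850 < 0,  v_rel·d = 92 > 0  ⇒  outside

inside=no margin=-56850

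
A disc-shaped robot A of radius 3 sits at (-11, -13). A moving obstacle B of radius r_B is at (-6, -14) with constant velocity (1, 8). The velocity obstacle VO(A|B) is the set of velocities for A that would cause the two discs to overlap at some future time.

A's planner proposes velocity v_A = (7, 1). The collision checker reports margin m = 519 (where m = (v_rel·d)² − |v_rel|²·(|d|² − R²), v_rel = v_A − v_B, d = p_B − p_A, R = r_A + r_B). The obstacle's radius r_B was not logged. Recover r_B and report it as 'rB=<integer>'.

m = 519
d = (5, -1);  v_rel = (6, -7),  |v_rel|² = 85
v_rel×d = (6)·(-1) − (-7)·(5) = 29
since m = R²·85 − 29²:  R² = (841 + 519) / 85 = 16
R = √16 = 4  ⇒  r_B = 4 − 3 = 1

rB=1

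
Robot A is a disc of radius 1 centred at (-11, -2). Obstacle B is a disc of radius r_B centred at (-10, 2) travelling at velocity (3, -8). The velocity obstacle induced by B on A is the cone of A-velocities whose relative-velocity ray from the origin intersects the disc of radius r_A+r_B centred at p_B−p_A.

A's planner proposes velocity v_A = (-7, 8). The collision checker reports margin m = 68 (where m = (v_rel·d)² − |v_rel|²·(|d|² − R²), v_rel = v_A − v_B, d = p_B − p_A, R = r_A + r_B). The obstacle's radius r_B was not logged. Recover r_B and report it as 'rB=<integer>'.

m = 68
d = (1, 4);  v_rel = (-10, 16),  |v_rel|² = 356
v_rel×d = (-10)·(4) − (16)·(1) = -56
since m = R²·356 − (-56)²:  R² = (3136 + 68) / 356 = 9
R = √9 = 3  ⇒  r_B = 3 − 1 = 2

rB=2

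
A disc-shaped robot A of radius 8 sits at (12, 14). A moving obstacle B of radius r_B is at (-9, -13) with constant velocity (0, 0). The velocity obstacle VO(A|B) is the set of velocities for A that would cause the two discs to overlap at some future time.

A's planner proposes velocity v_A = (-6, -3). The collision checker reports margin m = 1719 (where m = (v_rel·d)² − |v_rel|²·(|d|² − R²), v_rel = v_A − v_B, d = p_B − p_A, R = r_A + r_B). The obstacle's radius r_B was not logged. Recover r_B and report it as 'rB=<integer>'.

m = 1719
d = (-21, -27);  v_rel = (-6, -3),  |v_rel|² = 45
v_rel×d = (-6)·(-27) − (-3)·(-21) = 99
since m = R²·45 − 99²:  R² = (9801 + 1719) / 45 = 256
R = √256 = 16  ⇒  r_B = 16 − 8 = 8

rB=8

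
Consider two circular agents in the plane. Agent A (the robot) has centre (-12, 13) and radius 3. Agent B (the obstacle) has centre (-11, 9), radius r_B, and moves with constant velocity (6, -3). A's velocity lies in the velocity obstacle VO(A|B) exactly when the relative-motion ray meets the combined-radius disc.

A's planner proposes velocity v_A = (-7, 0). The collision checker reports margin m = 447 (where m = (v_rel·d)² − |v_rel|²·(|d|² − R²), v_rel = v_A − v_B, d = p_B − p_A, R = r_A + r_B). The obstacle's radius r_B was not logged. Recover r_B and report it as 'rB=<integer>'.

m = 447
d = (1, -4);  v_rel = (-13, 3),  |v_rel|² = 178
v_rel×d = (-13)·(-4) − (3)·(1) = 49
since m = R²·178 − 49²:  R² = (2401 + 447) / 178 = 16
R = √16 = 4  ⇒  r_B = 4 − 3 = 1

rB=1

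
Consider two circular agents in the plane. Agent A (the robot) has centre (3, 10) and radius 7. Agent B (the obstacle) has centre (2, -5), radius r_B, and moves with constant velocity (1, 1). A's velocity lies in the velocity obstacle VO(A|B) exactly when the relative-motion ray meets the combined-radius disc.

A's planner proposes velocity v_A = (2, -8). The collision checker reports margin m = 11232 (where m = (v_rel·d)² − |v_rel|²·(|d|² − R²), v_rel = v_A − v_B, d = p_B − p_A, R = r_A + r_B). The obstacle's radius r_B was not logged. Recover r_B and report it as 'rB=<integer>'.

m = 11232
d = (-1, -15);  v_rel = (1, -9),  |v_rel|² = 82
v_rel×d = (1)·(-15) − (-9)·(-1) = -24
since m = R²·82 − (-24)²:  R² = (576 + 11232) / 82 = 144
R = √144 = 12  ⇒  r_B = 12 − 7 = 5

rB=5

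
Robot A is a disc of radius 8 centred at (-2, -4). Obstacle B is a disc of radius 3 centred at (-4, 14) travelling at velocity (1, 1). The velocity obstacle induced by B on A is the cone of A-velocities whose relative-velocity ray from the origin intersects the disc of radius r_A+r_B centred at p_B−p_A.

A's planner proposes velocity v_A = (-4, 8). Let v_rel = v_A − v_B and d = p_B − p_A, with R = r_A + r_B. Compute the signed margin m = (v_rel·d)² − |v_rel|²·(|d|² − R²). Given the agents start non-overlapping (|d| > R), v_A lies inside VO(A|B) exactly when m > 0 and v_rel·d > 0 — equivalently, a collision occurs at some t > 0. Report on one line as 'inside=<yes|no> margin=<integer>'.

d = (-2, 18),  |d|² = 328;  R = 8+3 = 11,  c = 328−11² = 207
v_rel = (-5, 7),  |v_rel|² = 74;  v_rel·d = (-5)·(-2) + (7)·(18) = 136
74·t² − 272·t + 207 = 0  ⇒  m = 136² − 74·207 = 3178
m = 3178 > 0,  v_rel·d = 136 > 0  ⇒  inside

inside=yes margin=3178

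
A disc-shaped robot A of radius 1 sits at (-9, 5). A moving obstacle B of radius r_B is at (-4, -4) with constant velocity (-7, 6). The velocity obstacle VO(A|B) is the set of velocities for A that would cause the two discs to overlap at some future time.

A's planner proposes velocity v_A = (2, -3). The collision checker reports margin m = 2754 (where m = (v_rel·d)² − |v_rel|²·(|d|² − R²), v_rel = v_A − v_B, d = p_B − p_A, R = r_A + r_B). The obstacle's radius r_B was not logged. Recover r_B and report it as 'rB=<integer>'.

m = 2754
d = (5, -9);  v_rel = (9, -9),  |v_rel|² = 162
v_rel×d = (9)·(-9) − (-9)·(5) = -36
since m = R²·162 − (-36)²:  R² = (1296 + 2754) / 162 = 25
R = √25 = 5  ⇒  r_B = 5 − 1 = 4

rB=4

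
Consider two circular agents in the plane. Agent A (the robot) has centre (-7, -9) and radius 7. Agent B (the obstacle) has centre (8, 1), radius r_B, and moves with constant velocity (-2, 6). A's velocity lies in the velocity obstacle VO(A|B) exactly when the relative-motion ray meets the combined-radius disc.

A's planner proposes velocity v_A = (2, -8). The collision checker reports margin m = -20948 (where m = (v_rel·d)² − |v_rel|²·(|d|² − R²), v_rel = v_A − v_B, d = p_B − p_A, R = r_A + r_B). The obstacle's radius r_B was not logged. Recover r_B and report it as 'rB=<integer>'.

m = -20948
d = (15, 10);  v_rel = (4, -14),  |v_rel|² = 212
v_rel×d = (4)·(10) − (-14)·(15) = 250
since m = R²·212 − 250²:  R² = (62500 + -20948) / 212 = 196
R = √196 = 14  ⇒  r_B = 14 − 7 = 7

rB=7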